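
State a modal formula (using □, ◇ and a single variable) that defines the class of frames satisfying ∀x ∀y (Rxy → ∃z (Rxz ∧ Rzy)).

□□p → □p

The condition is density. The C4 schema □□p → □p defines it.
Suppose □□p→□p is valid. Take Rxy and set V(p)={w : xR²w}. Then □□p at x, so □p at x, so p at y, i.e. ∃z(Rxz∧Rzy).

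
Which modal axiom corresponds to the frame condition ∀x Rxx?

This is reflexivity; the standard corresponding axiom is T: □p → p.
Suppose □p→p is valid. At any x set V(p)={w : Rxw}. Then □p holds at x, so p holds at x, i.e. Rxx.

□p → p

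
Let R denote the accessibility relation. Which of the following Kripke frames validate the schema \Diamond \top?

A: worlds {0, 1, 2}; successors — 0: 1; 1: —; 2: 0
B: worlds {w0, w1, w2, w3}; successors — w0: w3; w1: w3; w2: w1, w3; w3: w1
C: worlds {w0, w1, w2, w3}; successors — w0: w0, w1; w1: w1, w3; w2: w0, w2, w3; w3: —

B

Frame correspondent (Sahlqvist): \forall x \exists y Rxy — i.e. seriality.
A: fails — world 1 has no successor.
B: holds.
C: fails — world w3 has no successor.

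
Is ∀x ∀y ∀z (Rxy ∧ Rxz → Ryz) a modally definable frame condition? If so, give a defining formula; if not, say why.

Yes, by ◇r → □◇r

This is a Sahlqvist condition; the 5 axiom ◇r → □◇r defines it.
Suppose ◇r→□◇r is valid. Take Rxy, Rxz and set V(r)={y}. Then ◇r at x, so □◇r at x, so ◇r at z, so some w with Rzw has r; w=y, i.e. Rzy. By symmetry of the argument, Ryz.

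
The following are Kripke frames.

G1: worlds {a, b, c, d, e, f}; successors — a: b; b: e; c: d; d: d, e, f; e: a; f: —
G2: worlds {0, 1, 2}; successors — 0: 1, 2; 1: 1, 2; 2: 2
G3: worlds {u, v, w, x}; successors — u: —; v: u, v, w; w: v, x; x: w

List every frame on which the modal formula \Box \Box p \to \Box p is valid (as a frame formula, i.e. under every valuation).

The schema corresponds to density: \forall x \forall y (Rxy \to \exists z (Rxz \wedge Rzy)).
G1: fails — Rea but no z with Rez and Rza.
G2: ✓.
G3: fails — Rxw but no z with Rxz and Rzw.
Valid on: G2.

G2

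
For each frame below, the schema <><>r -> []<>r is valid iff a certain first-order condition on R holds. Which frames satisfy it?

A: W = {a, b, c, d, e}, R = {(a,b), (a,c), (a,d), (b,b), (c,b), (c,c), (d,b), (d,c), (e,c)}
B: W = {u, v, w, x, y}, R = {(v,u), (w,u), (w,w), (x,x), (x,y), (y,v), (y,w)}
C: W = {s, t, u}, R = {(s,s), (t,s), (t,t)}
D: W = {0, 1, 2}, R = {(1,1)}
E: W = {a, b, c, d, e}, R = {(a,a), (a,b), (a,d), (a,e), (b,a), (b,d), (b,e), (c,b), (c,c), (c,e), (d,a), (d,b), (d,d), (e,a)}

Frame correspondent (Sahlqvist): forall x forall y forall z ((x R^2 y & xRz) -> exists w (y = w & zRw)) — i.e. a generalized confluence (Geach) condition.
A: fails — aR²c, aRb but no w with c=w and bRw.
B: fails — wR²u, wRu but no t with u=t and uRt.
C: fails — tR²t, tRs but no w with t=w and sRw.
D: ✓.
E: fails — aR²b, aRb but no w with b=w and bRw.
Valid on: D.

D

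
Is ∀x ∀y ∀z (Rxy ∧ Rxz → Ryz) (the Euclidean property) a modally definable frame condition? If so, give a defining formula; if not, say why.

This is a Sahlqvist condition; the 5 axiom ◇q → □◇q defines it.
Suppose ◇q→□◇q is valid. Take Rxy, Rxz and set V(q)={y}. Then ◇q at x, so □◇q at x, so ◇q at z, so some w with Rzw has q; w=y, i.e. Rzy. By symmetry of the argument, Ryz.

Definable; ◇q → □◇q defines it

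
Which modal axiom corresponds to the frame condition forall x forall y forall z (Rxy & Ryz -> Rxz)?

The condition is transitivity. The 4 schema □r → □□r defines it.

□r → □□r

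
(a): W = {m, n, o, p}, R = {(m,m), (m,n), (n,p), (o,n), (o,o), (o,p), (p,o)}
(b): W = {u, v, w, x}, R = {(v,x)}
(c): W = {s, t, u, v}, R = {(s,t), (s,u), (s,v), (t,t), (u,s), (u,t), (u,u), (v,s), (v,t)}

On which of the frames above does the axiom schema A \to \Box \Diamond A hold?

none

This is the axiom for symmetry; its first-order frame correspondent is \forall x \forall y (Rxy \to Ryx).
(a): fails — Ron but not Rno.
(b): fails — Rvx but not Rxv.
(c): fails — Rut but not Rtu.
Valid on no frame.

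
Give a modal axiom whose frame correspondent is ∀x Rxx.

This is reflexivity; the standard corresponding axiom is T: □q → q.

□q → q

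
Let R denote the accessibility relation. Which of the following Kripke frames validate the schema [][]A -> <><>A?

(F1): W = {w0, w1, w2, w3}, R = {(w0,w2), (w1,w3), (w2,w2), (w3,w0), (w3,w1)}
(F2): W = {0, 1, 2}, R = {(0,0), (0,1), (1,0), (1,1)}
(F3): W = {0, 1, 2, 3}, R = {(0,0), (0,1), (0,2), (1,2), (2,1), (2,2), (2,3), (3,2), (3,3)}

Frame correspondent (Sahlqvist): forall x exists w (x R^2 w & x R^2 w) — i.e. a generalized confluence (Geach) condition.
(F1): condition met.
(F2): fails — at 2 but no w with 2R²w and 2R²w.
(F3): condition met.
Valid on: (F1), (F3).

(F1), (F3)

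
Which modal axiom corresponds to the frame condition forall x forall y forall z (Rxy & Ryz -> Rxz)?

The condition is transitivity. The 4 schema □s → □□s defines it.
Suppose □s→□□s is valid. Take Rxy, Ryz and set V(s)={w : Rxw}. Then □s at x, so □□s at x, so □s at y, so s at z, i.e. Rxz.

□s → □□s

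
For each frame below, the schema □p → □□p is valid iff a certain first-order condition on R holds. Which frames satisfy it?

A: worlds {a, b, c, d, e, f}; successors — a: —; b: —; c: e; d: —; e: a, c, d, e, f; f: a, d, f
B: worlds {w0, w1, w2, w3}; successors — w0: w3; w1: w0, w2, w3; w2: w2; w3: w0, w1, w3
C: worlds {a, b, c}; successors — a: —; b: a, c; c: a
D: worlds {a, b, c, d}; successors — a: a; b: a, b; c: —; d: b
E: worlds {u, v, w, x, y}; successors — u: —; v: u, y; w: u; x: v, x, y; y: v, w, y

C

The schema corresponds to transitivity: ∀x ∀y ∀z (Rxy ∧ Ryz → Rxz).
A: fails — Rce and Rea but not Rca.
B: fails — Rw3w1 and Rw1w2 but not Rw3w2.
C: satisfies the condition.
D: fails — Rdb and Rba but not Rda.
E: fails — Ryw and Rwu but not Ryu.
Valid on: C.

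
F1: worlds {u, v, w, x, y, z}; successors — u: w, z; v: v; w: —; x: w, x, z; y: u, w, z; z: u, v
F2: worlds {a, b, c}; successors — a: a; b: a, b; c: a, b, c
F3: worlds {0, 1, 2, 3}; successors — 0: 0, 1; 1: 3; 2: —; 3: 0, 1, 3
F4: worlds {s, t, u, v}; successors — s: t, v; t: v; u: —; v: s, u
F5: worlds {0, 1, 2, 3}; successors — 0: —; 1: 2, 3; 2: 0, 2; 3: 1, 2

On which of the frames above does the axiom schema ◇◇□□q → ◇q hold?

Frame correspondent (Sahlqvist): ∀x ∀y (xR²y → ∃w (yR²w ∧ xRw)) — i.e. a generalized confluence (Geach) condition.
F1: fails — uR²u but no t with uR²t and uRt.
F2: holds.
F3: holds.
F4: fails — sR²u but no w with uR²w and sRw.
F5: fails — 1R²0 but no w with 0R²w and 1Rw.
Valid on: F2, F3.

F2, F3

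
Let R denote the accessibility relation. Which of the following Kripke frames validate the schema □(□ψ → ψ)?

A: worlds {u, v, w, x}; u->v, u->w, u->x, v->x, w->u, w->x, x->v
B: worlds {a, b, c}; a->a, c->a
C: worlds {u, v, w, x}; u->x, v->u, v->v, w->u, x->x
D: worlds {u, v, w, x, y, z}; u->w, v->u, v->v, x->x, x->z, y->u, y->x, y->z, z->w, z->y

B

Frame correspondent (Sahlqvist): ∀x ∀y (Rxy → Ryy) — i.e. shift-reflexivity.
A: fails — Ruv but not Rvv.
B: holds.
C: fails — Rwu but not Ruu.
D: fails — Ruw but not Rww.
Valid on: B.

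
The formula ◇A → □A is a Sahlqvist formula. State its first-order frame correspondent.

Partial functionality

Suppose ◇A→□A is valid. Take Rxy, Rxz and set V(A)={y}. Then ◇A at x, so □A at x, so A at z, i.e. z=y.
Conversely, on a frame with partial functionality the schema holds at every world under every valuation.
Frame condition: ∀x ∀y ∀z (Rxy ∧ Rxz → y = z).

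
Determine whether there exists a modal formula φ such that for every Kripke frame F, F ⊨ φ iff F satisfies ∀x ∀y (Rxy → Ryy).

Yes, by □(□r → r)

The condition is shift-reflexivity. A defining modal formula is □(□r → r).
Suppose □(□r→r) is valid. Take Rxy and set V(r)={w : Ryw}. Then at y, □r holds; since □(□r→r) at x, □r→r at y, so r at y, i.e. Ryy.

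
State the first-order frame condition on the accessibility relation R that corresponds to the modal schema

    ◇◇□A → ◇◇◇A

∀x ∀y (xR²y → ∃w (yRw ∧ xR³w))

This is a Sahlqvist (Geach-type) schema ◇^2□^1A → □^0◇^3A.
Minimal-valuation argument: fix x; take any y with xR^2y and any z with xR^0z. Set V(A) to the set of worlds R-reachable from y in exactly 1 step. Then □^1A holds at y, so the antecedent holds at x; validity forces ◇^3A at z, giving a w with zR^3w and yR^1w.
First-order correspondent: ∀x ∀y (xR²y → ∃w (yRw ∧ xR³w)).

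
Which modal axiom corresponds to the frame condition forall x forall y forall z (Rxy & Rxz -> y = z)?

◇q → □q

The condition is partial functionality. The CD schema ◇q → □q defines it.
Suppose ◇q→□q is valid. Take Rxy, Rxz and set V(q)={y}. Then ◇q at x, so □q at x, so q at z, i.e. z=y.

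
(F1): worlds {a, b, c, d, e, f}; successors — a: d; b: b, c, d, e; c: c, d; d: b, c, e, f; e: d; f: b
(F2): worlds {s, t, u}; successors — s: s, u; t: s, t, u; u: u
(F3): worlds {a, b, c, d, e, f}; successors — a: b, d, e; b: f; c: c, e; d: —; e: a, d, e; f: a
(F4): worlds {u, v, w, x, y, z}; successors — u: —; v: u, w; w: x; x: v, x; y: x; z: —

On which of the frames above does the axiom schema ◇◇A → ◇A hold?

(F2)

This is the axiom for a generalized confluence (Geach) condition; its first-order frame correspondent is ∀x ∀y (xR²y → ∃w (y = w ∧ xRw)).
(F1): fails — aR²b but no w with b=w and aRw.
(F2): condition met.
(F3): fails — aR²a but no w with a=w and aRw.
(F4): fails — vR²x but no t with x=t and vRt.
Valid on: (F2).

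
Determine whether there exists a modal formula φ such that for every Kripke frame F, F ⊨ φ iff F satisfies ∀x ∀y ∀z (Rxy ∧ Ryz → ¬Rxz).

Modal frame validity is preserved under surjective bounded morphisms.
The 3-cycle (worlds w0,w1,w2 with w0→w1→w2→w0) is intransitive. Mapping every world to a single reflexive point • is a surjective bounded morphism; the reflexive point is not intransitive (R••∧R•• but R••).
Hence intransitivity is not modally definable.

Not modally definable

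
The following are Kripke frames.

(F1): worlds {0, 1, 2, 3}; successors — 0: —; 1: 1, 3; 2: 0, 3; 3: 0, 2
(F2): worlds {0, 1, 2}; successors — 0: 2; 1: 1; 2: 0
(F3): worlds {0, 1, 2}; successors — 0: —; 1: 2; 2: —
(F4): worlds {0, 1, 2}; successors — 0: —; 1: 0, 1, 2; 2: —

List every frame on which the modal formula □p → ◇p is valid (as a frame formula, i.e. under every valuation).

The schema corresponds to seriality: ∀x ∃y Rxy.
(F1): fails — world 0 has no successor.
(F2): holds.
(F3): fails — world 0 has no successor.
(F4): fails — world 0 has no successor.

(F2)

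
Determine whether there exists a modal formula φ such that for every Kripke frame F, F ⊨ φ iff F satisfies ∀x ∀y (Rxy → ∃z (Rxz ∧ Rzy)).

Definable; □□r → □r defines it

The condition is density. A defining modal formula is □□r → □r.
Suppose □□r→□r is valid. Take Rxy and set V(r)={w : xR²w}. Then □□r at x, so □r at x, so r at y, i.e. ∃z(Rxz∧Rzy).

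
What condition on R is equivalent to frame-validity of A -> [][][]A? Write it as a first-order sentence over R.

This is a Sahlqvist (Geach-type) schema ◇^0□^0A → □^3◇^0A.
Minimal-valuation argument: fix x; take any y with xR^0y and any z with xR^3z. Set V(A) to the set of worlds R-reachable from y in exactly 0 steps. Then □^0A holds at y, so the antecedent holds at x; validity forces ◇^0A at z, giving a w with zR^0w and yR^0w.
First-order correspondent: forall x forall z (x R^3 z -> exists w (x = w & z = w)).

forall x forall z (x R^3 z -> exists w (x = w & z = w))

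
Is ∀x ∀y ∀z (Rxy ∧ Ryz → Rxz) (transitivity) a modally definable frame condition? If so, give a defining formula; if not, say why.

Definable; □r → □□r defines it

This is a Sahlqvist condition; the 4 axiom □r → □□r defines it.
Suppose □r→□□r is valid. Take Rxy, Ryz and set V(r)={w : Rxw}. Then □r at x, so □□r at x, so □r at y, so r at z, i.e. Rxz.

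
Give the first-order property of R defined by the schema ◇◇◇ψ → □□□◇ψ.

∀x ∀y ∀z ((xR³y ∧ xR³z) → ∃w (y = w ∧ zRw))

This is a Sahlqvist (Geach-type) schema ◇^3□^0ψ → □^3◇^1ψ.
Minimal-valuation argument: fix x; take any y with xR^3y and any z with xR^3z. Set V(ψ) to the set of worlds R-reachable from y in exactly 0 steps. Then □^0ψ holds at y, so the antecedent holds at x; validity forces ◇^1ψ at z, giving a w with zR^1w and yR^0w.
First-order correspondent: ∀x ∀y ∀z ((xR³y ∧ xR³z) → ∃w (y = w ∧ zRw)).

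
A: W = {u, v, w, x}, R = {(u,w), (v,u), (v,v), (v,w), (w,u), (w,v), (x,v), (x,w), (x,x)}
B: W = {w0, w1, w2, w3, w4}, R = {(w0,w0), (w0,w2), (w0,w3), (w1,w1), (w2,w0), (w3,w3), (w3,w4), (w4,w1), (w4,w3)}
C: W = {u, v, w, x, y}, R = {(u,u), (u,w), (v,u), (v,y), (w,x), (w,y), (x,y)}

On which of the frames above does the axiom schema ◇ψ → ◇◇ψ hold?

Frame correspondent (Sahlqvist): ∀x ∀y (xRy → ∃w (y = w ∧ xR²w)) — i.e. a generalized confluence (Geach) condition.
A: fails — uRw but no t with w=t and uR²t.
B: holds.
C: fails — vRy but no t with y=t and vR²t.

B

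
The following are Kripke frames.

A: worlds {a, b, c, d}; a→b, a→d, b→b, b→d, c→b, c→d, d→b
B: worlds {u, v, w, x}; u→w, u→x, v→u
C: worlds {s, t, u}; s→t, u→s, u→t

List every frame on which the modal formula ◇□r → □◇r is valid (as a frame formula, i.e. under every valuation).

This is the axiom for convergence; its first-order frame correspondent is ∀x ∀y ∀z (Rxy ∧ Rxz → ∃w (Ryw ∧ Rzw)).
A: ✓.
B: fails — Ruw and Ruw but w and w have no common successor.
C: fails — Rst and Rst but t and t have no common successor.
Valid on: A.

A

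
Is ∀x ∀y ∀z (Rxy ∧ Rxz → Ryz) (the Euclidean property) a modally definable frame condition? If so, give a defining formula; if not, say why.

Yes: it is the Euclidean property, defined by the 5 schema ◇q → □◇q.

Yes, by ◇q → □◇q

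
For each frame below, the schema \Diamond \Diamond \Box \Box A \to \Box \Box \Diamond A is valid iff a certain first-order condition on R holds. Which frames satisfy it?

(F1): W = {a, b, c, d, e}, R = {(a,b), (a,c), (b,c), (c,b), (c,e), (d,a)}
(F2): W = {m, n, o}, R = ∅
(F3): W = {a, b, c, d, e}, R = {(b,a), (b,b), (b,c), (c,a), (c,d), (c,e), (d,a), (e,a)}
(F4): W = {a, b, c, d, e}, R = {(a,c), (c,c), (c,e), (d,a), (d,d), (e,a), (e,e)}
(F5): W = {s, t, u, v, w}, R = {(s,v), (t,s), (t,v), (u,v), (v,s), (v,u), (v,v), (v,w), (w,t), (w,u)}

(F2)

The schema corresponds to a generalized confluence (Geach) condition: \forall x \forall y \forall z ((x R^2 y \wedge x R^2 z) \to \exists w (y R^2 w \wedge zRw)).
(F1): fails — aR²b, aR²b but no w with bR²w and bRw.
(F2): satisfies the condition.
(F3): fails — bR²a, bR²a but no w with aR²w and aRw.
(F4): fails — dR²a, dR²d but no w with aR²w and dRw.
(F5): fails — sR²w, sR²w but no w* with wR²w* and wRw*.
Valid on: (F2).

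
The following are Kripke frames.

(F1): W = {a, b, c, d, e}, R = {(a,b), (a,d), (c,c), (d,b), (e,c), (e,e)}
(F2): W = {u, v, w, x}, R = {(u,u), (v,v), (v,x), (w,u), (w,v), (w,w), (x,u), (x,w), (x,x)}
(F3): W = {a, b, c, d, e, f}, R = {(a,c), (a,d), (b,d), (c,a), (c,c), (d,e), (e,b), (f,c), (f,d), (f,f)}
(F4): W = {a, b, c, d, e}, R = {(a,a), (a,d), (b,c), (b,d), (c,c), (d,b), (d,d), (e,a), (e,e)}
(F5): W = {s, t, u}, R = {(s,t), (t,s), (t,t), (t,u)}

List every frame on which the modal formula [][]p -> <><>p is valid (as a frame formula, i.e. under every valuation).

Frame correspondent (Sahlqvist): forall x exists w (x R^2 w & x R^2 w) — i.e. a generalized confluence (Geach) condition.
(F1): fails — at b but no w with bR²w and bR²w.
(F2): ✓.
(F3): ✓.
(F4): ✓.
(F5): fails — at u but no w with uR²w and uR²w.
Valid on: (F2), (F3), (F4).

(F2), (F3), (F4)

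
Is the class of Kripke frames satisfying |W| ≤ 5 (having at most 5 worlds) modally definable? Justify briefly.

Any modally definable frame class is closed under disjoint unions.
Any modal formula valid on each of 6 disjoint one-world frames is valid on their disjoint union (validity is preserved under disjoint unions). Each one-world frame has |W|=1≤5, but the union has |W|=6.
So the class is not modally definable.

Not modally definable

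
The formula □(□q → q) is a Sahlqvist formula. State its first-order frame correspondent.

shift-reflexivity

This is the T□ axiom.
It corresponds to shift-reflexivity: ∀x ∀y (Rxy → Ryy).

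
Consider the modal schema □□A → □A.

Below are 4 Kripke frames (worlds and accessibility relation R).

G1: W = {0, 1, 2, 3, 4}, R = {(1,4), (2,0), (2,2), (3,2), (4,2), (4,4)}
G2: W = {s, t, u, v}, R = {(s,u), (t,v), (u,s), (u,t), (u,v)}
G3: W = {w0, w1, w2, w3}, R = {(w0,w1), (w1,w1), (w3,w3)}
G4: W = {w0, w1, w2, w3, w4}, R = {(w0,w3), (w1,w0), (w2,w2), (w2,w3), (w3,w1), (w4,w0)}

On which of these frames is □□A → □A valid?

G1, G3

Frame correspondent (Sahlqvist): ∀x ∀y (Rxy → ∃z (Rxz ∧ Rzy)) — i.e. density.
G1: ✓.
G2: fails — Rtv but no z with Rtz and Rzv.
G3: ✓.
G4: fails — Rw1w0 but no z with Rw1z and Rzw0.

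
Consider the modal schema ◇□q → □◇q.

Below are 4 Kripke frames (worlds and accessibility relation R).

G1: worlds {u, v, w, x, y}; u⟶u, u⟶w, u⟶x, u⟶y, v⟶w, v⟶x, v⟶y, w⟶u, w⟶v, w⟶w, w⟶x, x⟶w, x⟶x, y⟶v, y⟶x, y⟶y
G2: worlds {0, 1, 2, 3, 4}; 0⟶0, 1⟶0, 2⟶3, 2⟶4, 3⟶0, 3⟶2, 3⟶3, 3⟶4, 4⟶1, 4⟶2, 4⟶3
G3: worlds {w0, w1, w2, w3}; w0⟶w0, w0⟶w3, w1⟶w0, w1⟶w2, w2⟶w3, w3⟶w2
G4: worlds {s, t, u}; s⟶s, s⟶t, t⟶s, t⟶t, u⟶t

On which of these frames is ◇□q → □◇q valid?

This is the axiom for convergence; its first-order frame correspondent is ∀x ∀y ∀z (Rxy ∧ Rxz → ∃w (Ryw ∧ Rzw)).
G1: satisfies the condition.
G2: fails — R34 and R30 but 4 and 0 have no common successor.
G3: fails — Rw0w0 and Rw0w3 but w0 and w3 have no common successor.
G4: satisfies the condition.

G1, G4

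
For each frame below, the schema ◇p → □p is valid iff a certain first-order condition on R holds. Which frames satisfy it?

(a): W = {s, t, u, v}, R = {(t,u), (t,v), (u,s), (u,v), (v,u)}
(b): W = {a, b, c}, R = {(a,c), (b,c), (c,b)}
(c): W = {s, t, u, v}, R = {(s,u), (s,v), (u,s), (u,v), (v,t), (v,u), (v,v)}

(b)

Frame correspondent (Sahlqvist): ∀x ∀y ∀z (Rxy ∧ Rxz → y = z) — i.e. partial functionality.
(a): fails — t sees both u and v.
(b): satisfies the condition.
(c): fails — s sees both u and v.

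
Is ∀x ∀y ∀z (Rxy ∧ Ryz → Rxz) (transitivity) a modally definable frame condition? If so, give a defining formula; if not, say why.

This is a Sahlqvist condition; the 4 axiom □q → □□q defines it.
Suppose □q→□□q is valid. Take Rxy, Ryz and set V(q)={w : Rxw}. Then □q at x, so □□q at x, so □q at y, so q at z, i.e. Rxz.

Yes — defined by □q → □□q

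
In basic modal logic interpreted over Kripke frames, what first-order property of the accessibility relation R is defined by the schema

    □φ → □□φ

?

Suppose □φ→□□φ is valid. Take Rxy, Ryz and set V(φ)={w : Rxw}. Then □φ at x, so □□φ at x, so □φ at y, so φ at z, i.e. Rxz.
Conversely, any frame satisfying ∀x ∀y ∀z (Rxy ∧ Ryz → Rxz) validates the schema.
So the correspondent is transitivity.

transitivity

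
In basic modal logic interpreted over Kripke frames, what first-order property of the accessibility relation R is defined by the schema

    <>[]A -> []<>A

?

Suppose ◇□A→□◇A is valid. Take Rxy, Rxz and set V(A)={w : Ryw}. Then □A at y so ◇□A at x, so □◇A at x, so ◇A at z, giving w with Rzw and Ryw.

convergence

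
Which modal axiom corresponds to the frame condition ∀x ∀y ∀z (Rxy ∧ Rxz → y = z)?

This is partial functionality; the standard corresponding axiom is CD: ◇p → □p.
Suppose ◇p→□p is valid. Take Rxy, Rxz and set V(p)={y}. Then ◇p at x, so □p at x, so p at z, i.e. z=y.

◇p → □p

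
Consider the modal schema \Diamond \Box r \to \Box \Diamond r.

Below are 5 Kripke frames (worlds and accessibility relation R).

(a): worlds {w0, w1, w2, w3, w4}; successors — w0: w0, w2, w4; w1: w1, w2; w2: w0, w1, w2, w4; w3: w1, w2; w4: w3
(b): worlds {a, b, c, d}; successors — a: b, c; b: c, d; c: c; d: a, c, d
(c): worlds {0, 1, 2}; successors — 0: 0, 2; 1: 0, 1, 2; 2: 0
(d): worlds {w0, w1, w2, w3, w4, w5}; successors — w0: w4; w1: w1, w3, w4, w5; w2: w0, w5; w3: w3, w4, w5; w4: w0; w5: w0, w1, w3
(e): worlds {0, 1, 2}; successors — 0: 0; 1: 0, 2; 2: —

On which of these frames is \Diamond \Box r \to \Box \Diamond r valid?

This is the axiom for convergence; its first-order frame correspondent is \forall x \forall y \forall z (Rxy \wedge Rxz \to \exists w (Ryw \wedge Rzw)).
(a): fails — Rw0w4 and Rw0w2 but w4 and w2 have no common successor.
(b): holds.
(c): holds.
(d): fails — Rw1w1 and Rw1w4 but w1 and w4 have no common successor.
(e): fails — R10 and R12 but 0 and 2 have no common successor.
Valid on: (b), (c).

(b), (c)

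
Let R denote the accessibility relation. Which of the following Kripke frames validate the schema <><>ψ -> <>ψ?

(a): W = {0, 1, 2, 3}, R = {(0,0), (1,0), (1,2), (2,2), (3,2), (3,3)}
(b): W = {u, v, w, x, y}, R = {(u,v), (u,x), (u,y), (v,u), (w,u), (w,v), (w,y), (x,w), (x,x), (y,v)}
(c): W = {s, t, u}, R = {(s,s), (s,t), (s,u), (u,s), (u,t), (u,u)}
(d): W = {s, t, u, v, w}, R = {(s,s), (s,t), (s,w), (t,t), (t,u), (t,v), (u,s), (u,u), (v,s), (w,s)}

Frame correspondent (Sahlqvist): forall x forall y forall z (Rxy & Ryz -> Rxz) — i.e. transitivity.
(a): holds.
(b): fails — Ruv and Rvu but not Ruu.
(c): holds.
(d): fails — Rtv and Rvs but not Rts.

(a), (c)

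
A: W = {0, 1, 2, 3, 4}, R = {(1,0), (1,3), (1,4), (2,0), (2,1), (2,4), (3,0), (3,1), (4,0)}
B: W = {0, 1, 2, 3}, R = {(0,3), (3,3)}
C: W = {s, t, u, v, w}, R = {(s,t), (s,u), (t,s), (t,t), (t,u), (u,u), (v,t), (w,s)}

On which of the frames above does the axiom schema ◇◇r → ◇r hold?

B

The schema corresponds to transitivity: ∀x ∀y ∀z (Rxy ∧ Ryz → Rxz).
A: fails — R31 and R14 but not R34.
B: satisfies the condition.
C: fails — Rvt and Rts but not Rvs.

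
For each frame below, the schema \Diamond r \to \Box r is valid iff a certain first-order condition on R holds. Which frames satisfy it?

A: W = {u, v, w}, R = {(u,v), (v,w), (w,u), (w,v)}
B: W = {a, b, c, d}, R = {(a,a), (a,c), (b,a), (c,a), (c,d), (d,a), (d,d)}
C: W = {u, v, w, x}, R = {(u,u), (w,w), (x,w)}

Frame correspondent (Sahlqvist): \forall x \forall y \forall z (Rxy \wedge Rxz \to y = z) — i.e. partial functionality.
A: fails — w sees both u and v.
B: fails — a sees both a and c.
C: holds.
Valid on: C.

C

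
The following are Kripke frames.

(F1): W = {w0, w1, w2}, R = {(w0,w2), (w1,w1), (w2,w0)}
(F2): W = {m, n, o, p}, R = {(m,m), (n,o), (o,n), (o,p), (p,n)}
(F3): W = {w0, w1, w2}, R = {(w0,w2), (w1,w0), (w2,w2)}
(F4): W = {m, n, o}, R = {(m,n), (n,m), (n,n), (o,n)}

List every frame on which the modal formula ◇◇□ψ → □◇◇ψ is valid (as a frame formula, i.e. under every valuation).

(F1), (F3), (F4)

Frame correspondent (Sahlqvist): ∀x ∀y ∀z ((xR²y ∧ xRz) → ∃w (yRw ∧ zR²w)) — i.e. a generalized confluence (Geach) condition.
(F1): holds.
(F2): fails — oR²n, oRn but no w with nRw and nR²w.
(F3): holds.
(F4): holds.
Valid on: (F1), (F3), (F4).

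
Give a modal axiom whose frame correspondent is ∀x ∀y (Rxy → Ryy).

□(□r → r)

A defining formula is □(□r → r) (the T□ axiom).
Suppose □(□r→r) is valid. Take Rxy and set V(r)={w : Ryw}. Then at y, □r holds; since □(□r→r) at x, □r→r at y, so r at y, i.e. Ryy.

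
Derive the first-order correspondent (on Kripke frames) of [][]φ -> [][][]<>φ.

This is a Sahlqvist (Geach-type) schema ◇^0□^2φ → □^3◇^1φ.
First-order correspondent: forall x forall z (x R^3 z -> exists w (x R^2 w & zRw)).

forall x forall z (x R^3 z -> exists w (x R^2 w & zRw))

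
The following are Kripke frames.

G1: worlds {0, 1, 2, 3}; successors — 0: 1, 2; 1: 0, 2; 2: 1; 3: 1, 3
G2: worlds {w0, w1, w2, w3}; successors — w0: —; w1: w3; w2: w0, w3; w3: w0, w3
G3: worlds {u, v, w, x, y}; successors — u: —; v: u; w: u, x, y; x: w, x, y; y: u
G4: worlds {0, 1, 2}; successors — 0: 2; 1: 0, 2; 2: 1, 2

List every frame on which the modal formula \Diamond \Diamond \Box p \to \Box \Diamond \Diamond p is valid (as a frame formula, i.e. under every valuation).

G4

The schema corresponds to a generalized confluence (Geach) condition: \forall x \forall y \forall z ((x R^2 y \wedge xRz) \to \exists w (yRw \wedge z R^2 w)).
G1: fails — 0R²2, 0R2 but no w with 2Rw and 2R²w.
G2: fails — w1R²w0, w1Rw3 but no w with w0Rw and w3R²w.
G3: fails — wR²u, wRu but no t with uRt and uR²t.
G4: ✓.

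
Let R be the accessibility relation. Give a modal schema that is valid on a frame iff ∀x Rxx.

A defining formula is □ψ → ψ (the T axiom).

□ψ → ψ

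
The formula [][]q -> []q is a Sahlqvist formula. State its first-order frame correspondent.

density: forall x forall y (Rxy -> exists z (Rxz & Rzy))

This schema is the C4 axiom.
It corresponds to density: forall x forall y (Rxy -> exists z (Rxz & Rzy)).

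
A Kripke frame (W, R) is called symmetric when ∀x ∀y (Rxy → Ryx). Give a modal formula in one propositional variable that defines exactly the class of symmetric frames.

p → □◇p

A defining formula is p → □◇p (the B axiom).
Suppose p→□◇p is valid. Take Rxy and set V(p)={x}. Then p at x, so □◇p at x, so ◇p at y, so some z with Ryz has p; z=x, i.e. Ryx.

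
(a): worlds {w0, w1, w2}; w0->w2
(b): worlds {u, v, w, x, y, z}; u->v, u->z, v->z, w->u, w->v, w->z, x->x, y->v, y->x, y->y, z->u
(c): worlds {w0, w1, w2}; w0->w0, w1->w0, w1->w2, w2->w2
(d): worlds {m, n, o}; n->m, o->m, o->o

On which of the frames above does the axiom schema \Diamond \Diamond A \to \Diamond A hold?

(a), (c), (d)

This is the axiom for transitivity; its first-order frame correspondent is \forall x \forall y \forall z (Rxy \wedge Ryz \to Rxz).
(a): holds.
(b): fails — Ruz and Rzu but not Ruu.
(c): holds.
(d): holds.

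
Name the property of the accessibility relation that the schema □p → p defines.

Suppose □p→p is valid. At any x set V(p)={w : Rxw}. Then □p holds at x, so p holds at x, i.e. Rxx.
The converse is a direct semantic check.
So the correspondent is reflexivity.

reflexivity: ∀x Rxx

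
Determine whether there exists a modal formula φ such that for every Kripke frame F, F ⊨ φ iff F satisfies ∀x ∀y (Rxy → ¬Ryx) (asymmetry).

If a class were modally definable it would be closed under surjective bounded morphisms (Goldblatt–Thomason).
The 5-cycle (worlds s,t,u,v,w with s→t→u→v→w→s) is asymmetric. Mapping every world to a single reflexive point • is a surjective bounded morphism, and the reflexive point is not asymmetric (R•• but asymmetry requires ¬R••).
Hence asymmetry is not modally definable.

Not modally definable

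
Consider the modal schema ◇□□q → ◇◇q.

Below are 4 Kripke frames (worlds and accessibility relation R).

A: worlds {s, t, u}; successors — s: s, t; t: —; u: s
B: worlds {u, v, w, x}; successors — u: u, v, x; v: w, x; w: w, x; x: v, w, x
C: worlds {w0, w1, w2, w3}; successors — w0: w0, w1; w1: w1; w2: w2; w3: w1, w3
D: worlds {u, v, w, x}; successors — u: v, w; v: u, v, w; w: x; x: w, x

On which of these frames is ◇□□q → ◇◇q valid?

B, C, D

The schema corresponds to a generalized confluence (Geach) condition: ∀x ∀y (xRy → ∃w (yR²w ∧ xR²w)).
A: fails — sRt but no w with tR²w and sR²w.
B: satisfies the condition.
C: satisfies the condition.
D: satisfies the condition.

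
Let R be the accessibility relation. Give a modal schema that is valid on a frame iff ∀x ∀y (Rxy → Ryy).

This is shift-reflexivity; the standard corresponding axiom is T□: □(□r → r).
Suppose □(□r→r) is valid. Take Rxy and set V(r)={w : Ryw}. Then at y, □r holds; since □(□r→r) at x, □r→r at y, so r at y, i.e. Ryy.

□(□r → r)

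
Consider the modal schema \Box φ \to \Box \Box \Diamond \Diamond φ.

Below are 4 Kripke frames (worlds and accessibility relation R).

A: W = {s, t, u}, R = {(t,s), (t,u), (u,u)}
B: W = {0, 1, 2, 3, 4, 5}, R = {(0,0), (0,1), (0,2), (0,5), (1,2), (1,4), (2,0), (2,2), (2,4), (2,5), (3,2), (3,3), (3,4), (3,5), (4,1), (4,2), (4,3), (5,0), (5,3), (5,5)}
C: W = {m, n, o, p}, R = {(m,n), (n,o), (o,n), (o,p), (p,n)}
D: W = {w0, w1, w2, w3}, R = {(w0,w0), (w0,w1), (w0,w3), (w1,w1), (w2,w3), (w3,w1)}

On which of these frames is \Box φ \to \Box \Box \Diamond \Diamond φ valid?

This is the axiom for a generalized confluence (Geach) condition; its first-order frame correspondent is \forall x \forall z (x R^2 z \to \exists w (xRw \wedge z R^2 w)).
A: satisfies the condition.
B: satisfies the condition.
C: fails — nR²n but no w with nRw and nR²w.
D: fails — w2R²w1 but no w with w2Rw and w1R²w.
Valid on: A, B.

A, B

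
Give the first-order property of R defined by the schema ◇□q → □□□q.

This is a Sahlqvist (Geach-type) schema ◇^1□^1q → □^3◇^0q.
First-order correspondent: ∀x ∀y ∀z ((xRy ∧ xR³z) → ∃w (yRw ∧ z = w)).

∀x ∀y ∀z ((xRy ∧ xR³z) → ∃w (yRw ∧ z = w))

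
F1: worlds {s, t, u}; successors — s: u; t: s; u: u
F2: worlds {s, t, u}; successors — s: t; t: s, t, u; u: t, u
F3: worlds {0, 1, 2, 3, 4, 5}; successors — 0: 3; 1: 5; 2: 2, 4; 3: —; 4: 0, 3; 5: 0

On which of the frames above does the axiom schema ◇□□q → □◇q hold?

F1, F2

This is the axiom for a generalized confluence (Geach) condition; its first-order frame correspondent is ∀x ∀y ∀z ((xRy ∧ xRz) → ∃w (yR²w ∧ zRw)).
F1: condition met.
F2: condition met.
F3: fails — 0R3, 0R3 but no w with 3R²w and 3Rw.
Valid on: F1, F2.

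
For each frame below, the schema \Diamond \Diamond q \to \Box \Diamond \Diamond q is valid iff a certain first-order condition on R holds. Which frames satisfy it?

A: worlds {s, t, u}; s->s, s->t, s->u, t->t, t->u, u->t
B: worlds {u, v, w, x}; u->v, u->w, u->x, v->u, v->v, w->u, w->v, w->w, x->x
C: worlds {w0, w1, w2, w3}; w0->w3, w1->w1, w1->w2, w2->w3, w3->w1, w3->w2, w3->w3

This is the axiom for a generalized confluence (Geach) condition; its first-order frame correspondent is \forall x \forall y \forall z ((x R^2 y \wedge xRz) \to \exists w (y = w \wedge z R^2 w)).
A: fails — sR²s, sRt but no w with s=w and tR²w.
B: fails — uR²u, uRx but no t with u=t and xR²t.
C: satisfies the condition.

C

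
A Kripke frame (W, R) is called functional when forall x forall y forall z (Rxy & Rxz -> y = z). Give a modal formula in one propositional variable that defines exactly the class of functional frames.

This is partial functionality; the standard corresponding axiom is CD: ◇ψ → □ψ.
Suppose ◇ψ→□ψ is valid. Take Rxy, Rxz and set V(ψ)={y}. Then ◇ψ at x, so □ψ at x, so ψ at z, i.e. z=y.

◇ψ → □ψ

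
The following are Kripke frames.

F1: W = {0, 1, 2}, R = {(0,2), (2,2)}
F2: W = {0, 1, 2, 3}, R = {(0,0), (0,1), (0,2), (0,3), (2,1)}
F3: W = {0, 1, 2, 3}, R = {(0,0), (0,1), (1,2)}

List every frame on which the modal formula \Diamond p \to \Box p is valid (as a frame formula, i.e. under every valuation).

F1

The schema corresponds to partial functionality: \forall x \forall y \forall z (Rxy \wedge Rxz \to y = z).
F1: satisfies the condition.
F2: fails — 0 sees both 0 and 1.
F3: fails — 0 sees both 0 and 1.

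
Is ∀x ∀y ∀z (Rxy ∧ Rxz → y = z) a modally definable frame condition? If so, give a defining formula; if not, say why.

Yes — defined by ◇p → □p

Yes: it is partial functionality, defined by the CD schema ◇p → □p.
Suppose ◇p→□p is valid. Take Rxy, Rxz and set V(p)={y}. Then ◇p at x, so □p at x, so p at z, i.e. z=y.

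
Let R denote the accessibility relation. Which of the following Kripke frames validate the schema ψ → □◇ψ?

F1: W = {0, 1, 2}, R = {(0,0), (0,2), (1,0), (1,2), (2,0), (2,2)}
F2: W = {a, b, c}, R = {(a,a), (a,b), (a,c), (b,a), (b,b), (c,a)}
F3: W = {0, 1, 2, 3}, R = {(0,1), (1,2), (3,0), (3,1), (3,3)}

The schema corresponds to symmetry: ∀x ∀y (Rxy → Ryx).
F1: fails — R10 but not R01.
F2: ✓.
F3: fails — R31 but not R13.

F2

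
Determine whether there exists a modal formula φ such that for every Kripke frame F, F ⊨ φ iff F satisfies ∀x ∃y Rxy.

Yes, by □r → ◇r

This is a Sahlqvist condition; the D axiom □r → ◇r defines it.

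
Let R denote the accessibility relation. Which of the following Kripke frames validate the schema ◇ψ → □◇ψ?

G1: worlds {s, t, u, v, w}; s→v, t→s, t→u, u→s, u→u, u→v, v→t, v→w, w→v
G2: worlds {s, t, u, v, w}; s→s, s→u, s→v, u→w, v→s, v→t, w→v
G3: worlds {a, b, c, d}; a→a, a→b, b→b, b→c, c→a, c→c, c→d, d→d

This is the axiom for the Euclidean property; its first-order frame correspondent is ∀x ∀y ∀z (Rxy ∧ Rxz → Ryz).
G1: fails — Rsv and Rsv but not Rvv.
G2: fails — Rsv and Rsv but not Rvv.
G3: fails — Rab and Raa but not Rba.
Valid on no frame.

none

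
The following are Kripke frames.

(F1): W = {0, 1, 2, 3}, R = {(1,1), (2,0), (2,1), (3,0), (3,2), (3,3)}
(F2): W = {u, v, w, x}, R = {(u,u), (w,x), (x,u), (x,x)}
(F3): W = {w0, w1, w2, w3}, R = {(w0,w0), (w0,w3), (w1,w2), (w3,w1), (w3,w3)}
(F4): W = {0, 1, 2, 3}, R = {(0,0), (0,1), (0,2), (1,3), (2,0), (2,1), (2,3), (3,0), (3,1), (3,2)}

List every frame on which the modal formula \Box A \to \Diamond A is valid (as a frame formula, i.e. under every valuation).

(F4)

This is the axiom for seriality; its first-order frame correspondent is \forall x \exists y Rxy.
(F1): fails — world 0 has no successor.
(F2): fails — world v has no successor.
(F3): fails — world w2 has no successor.
(F4): condition met.
Valid on: (F4).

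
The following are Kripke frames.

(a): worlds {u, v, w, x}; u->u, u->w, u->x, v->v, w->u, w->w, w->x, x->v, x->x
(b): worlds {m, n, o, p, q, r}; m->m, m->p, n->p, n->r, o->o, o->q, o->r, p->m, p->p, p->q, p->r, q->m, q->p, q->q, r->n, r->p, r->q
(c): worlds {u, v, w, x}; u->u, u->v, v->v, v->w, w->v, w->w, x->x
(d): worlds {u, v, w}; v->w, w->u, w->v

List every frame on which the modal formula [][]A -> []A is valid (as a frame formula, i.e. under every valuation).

(a), (c)

The schema corresponds to density: forall x forall y (Rxy -> exists z (Rxz & Rzy)).
(a): holds.
(b): fails — Rrn but no z with Rrz and Rzn.
(c): holds.
(d): fails — Rwu but no z with Rwz and Rzu.
Valid on: (a), (c).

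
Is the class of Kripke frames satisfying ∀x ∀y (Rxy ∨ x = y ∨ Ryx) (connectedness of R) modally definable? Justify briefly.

Modal frame validity is preserved under disjoint unions.
Take 3 disjoint single-world reflexive frames: each is trivially connected, but their disjoint union has 3 worlds with no edge between distinct components, so it is not connected.
So no modal formula (or set of formulas) defines exactly the connected frames.

No — not modally definable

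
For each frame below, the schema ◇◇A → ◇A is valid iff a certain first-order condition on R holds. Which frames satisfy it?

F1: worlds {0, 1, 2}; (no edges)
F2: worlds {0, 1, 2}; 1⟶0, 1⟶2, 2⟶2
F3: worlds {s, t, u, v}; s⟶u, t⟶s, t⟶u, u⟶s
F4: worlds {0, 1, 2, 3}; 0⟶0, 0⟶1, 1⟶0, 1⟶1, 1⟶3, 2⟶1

F1, F2

This is the axiom for transitivity; its first-order frame correspondent is ∀x ∀y ∀z (Rxy ∧ Ryz → Rxz).
F1: ✓.
F2: ✓.
F3: fails — Rsu and Rus but not Rss.
F4: fails — R01 and R13 but not R03.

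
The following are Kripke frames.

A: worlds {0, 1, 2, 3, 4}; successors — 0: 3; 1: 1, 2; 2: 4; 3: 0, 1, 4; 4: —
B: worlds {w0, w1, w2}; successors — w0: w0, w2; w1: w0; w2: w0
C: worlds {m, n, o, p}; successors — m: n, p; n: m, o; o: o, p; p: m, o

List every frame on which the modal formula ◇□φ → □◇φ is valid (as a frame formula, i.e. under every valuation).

The schema corresponds to convergence: ∀x ∀y ∀z (Rxy ∧ Rxz → ∃w (Ryw ∧ Rzw)).
A: fails — R12 and R11 but 2 and 1 have no common successor.
B: holds.
C: holds.
Valid on: B, C.

B, C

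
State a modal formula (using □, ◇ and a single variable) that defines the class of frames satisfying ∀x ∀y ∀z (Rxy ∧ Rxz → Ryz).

A defining formula is ◇r → □◇r (the 5 axiom).
Suppose ◇r→□◇r is valid. Take Rxy, Rxz and set V(r)={y}. Then ◇r at x, so □◇r at x, so ◇r at z, so some w with Rzw has r; w=y, i.e. Rzy. By symmetry of the argument, Ryz.

◇r → □◇r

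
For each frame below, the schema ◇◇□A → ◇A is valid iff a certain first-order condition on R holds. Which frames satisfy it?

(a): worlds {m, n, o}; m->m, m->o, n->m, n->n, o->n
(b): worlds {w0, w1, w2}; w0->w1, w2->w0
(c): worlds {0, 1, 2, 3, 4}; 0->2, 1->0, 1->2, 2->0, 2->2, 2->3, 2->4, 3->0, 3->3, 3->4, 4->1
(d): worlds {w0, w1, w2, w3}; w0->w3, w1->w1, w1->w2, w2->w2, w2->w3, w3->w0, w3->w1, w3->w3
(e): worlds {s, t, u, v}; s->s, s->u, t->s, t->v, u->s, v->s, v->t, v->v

(e)

The schema corresponds to a generalized confluence (Geach) condition: ∀x ∀y (xR²y → ∃w (yRw ∧ xRw)).
(a): fails — mR²o but no w with oRw and mRw.
(b): fails — w2R²w1 but no w with w1Rw and w2Rw.
(c): fails — 0R²3 but no w with 3Rw and 0Rw.
(d): fails — w0R²w1 but no w with w1Rw and w0Rw.
(e): holds.
Valid on: (e).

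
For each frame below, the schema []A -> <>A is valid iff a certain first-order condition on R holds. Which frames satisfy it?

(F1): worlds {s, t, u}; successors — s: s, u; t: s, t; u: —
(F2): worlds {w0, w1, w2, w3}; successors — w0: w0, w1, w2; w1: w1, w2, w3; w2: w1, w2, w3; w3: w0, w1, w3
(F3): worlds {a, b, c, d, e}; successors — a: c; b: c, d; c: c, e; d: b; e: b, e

Frame correspondent (Sahlqvist): forall x exists y Rxy — i.e. seriality.
(F1): fails — world u has no successor.
(F2): holds.
(F3): holds.
Valid on: (F2), (F3).

(F2), (F3)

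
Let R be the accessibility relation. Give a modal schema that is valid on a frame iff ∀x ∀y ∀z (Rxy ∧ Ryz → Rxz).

□ψ → □□ψ

A defining formula is □ψ → □□ψ (the 4 axiom).
Suppose □ψ→□□ψ is valid. Take Rxy, Ryz and set V(ψ)={w : Rxw}. Then □ψ at x, so □□ψ at x, so □ψ at y, so ψ at z, i.e. Rxz.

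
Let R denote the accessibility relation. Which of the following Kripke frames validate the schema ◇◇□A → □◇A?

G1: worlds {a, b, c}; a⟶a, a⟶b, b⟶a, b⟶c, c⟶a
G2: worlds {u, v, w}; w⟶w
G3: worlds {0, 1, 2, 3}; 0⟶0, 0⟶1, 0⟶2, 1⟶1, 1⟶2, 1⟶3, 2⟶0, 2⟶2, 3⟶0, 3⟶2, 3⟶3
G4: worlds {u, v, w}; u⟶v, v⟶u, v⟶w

G1, G2, G3

This is the axiom for a generalized confluence (Geach) condition; its first-order frame correspondent is ∀x ∀y ∀z ((xR²y ∧ xRz) → ∃w (yRw ∧ zRw)).
G1: satisfies the condition.
G2: satisfies the condition.
G3: satisfies the condition.
G4: fails — uR²u, uRv but no t with uRt and vRt.
Valid on: G1, G2, G3.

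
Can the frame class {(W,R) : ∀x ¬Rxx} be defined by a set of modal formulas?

No

Any modally definable frame class is closed under surjective bounded morphisms.
The 3-cycle (worlds w0,w1,w2 with w0→w1→w2→w0) is irreflexive, and the map sending every world to a single reflexive point • is a surjective bounded morphism (forth: every edge maps to (•,•); back: every world has a successor). So any modal formula valid on the 3-cycle is also valid on the reflexive point, which is not irreflexive.
Hence irreflexivity is not modally definable.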